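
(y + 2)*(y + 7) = y^2 + 9*y + 14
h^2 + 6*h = h*(h + 6)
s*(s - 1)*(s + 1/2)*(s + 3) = s^4 + 5*s^3/2 - 2*s^2 - 3*s/2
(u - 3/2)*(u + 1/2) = u^2 - u - 3/4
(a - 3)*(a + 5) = a^2 + 2*a - 15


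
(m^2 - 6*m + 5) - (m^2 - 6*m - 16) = 21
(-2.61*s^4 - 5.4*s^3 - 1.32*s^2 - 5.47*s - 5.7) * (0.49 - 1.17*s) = 3.0537*s^5 + 5.0391*s^4 - 1.1016*s^3 + 5.7531*s^2 + 3.9887*s - 2.793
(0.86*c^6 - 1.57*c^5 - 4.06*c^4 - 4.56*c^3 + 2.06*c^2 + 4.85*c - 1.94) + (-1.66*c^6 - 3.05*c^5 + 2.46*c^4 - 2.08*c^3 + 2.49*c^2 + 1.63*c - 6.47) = -0.8*c^6 - 4.62*c^5 - 1.6*c^4 - 6.64*c^3 + 4.55*c^2 + 6.48*c - 8.41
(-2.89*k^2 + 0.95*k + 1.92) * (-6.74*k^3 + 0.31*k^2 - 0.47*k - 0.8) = 19.4786*k^5 - 7.2989*k^4 - 11.288*k^3 + 2.4607*k^2 - 1.6624*k - 1.536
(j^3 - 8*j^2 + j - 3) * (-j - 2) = -j^4 + 6*j^3 + 15*j^2 + j + 6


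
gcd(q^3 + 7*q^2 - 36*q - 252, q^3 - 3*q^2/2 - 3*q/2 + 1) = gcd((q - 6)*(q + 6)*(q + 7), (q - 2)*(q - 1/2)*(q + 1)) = 1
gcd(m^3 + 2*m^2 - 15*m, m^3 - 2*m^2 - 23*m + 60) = m^2 + 2*m - 15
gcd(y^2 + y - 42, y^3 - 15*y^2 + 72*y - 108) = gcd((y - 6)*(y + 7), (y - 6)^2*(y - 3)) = y - 6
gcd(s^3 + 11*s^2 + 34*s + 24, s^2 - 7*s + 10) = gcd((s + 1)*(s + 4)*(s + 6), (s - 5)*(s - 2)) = 1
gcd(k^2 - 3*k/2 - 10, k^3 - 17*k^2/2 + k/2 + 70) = k^2 - 3*k/2 - 10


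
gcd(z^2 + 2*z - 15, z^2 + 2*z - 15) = z^2 + 2*z - 15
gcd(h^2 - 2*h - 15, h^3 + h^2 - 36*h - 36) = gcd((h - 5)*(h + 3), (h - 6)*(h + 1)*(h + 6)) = 1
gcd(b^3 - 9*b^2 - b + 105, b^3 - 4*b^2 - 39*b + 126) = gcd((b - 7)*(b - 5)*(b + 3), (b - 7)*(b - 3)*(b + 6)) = b - 7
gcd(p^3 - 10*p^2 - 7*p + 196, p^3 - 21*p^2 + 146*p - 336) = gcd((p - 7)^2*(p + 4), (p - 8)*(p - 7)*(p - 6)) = p - 7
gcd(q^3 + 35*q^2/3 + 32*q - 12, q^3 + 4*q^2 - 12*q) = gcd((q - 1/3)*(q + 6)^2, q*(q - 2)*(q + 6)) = q + 6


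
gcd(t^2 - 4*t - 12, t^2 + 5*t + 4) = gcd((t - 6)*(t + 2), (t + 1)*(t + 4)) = 1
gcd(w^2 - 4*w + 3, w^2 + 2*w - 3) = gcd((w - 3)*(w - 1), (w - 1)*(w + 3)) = w - 1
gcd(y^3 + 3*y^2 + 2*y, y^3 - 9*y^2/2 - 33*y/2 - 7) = y + 2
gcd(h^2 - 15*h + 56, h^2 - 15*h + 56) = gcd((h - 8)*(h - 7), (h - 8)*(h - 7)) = h^2 - 15*h + 56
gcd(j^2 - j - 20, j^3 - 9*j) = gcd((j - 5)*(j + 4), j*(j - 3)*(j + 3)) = 1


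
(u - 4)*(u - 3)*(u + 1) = u^3 - 6*u^2 + 5*u + 12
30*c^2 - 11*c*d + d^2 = (-6*c + d)*(-5*c + d)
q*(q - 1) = q^2 - q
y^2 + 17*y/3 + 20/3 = (y + 5/3)*(y + 4)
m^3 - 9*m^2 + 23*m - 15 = (m - 5)*(m - 3)*(m - 1)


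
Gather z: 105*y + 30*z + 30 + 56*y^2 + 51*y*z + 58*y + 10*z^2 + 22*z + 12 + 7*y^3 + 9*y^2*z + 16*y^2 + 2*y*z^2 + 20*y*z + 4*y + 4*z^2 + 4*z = 7*y^3 + 72*y^2 + 167*y + z^2*(2*y + 14) + z*(9*y^2 + 71*y + 56) + 42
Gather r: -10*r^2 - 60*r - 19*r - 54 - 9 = -10*r^2 - 79*r - 63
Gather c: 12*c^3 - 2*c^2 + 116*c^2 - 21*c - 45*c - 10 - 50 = 12*c^3 + 114*c^2 - 66*c - 60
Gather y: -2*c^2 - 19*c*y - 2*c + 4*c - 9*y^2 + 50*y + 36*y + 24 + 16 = -2*c^2 + 2*c - 9*y^2 + y*(86 - 19*c) + 40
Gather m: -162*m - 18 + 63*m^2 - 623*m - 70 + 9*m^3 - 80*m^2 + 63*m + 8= 9*m^3 - 17*m^2 - 722*m - 80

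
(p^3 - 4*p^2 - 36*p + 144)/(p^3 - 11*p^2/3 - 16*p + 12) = 3*(p^2 + 2*p - 24)/(3*p^2 + 7*p - 6)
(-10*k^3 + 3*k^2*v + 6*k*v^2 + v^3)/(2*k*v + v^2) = -5*k^2/v + 4*k + v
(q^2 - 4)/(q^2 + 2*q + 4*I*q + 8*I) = (q - 2)/(q + 4*I)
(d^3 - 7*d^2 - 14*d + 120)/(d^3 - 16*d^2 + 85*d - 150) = (d + 4)/(d - 5)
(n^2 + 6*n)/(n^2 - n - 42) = n/(n - 7)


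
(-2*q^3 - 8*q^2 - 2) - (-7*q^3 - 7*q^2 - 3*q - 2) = 5*q^3 - q^2 + 3*q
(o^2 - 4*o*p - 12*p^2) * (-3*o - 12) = -3*o^3 + 12*o^2*p - 12*o^2 + 36*o*p^2 + 48*o*p + 144*p^2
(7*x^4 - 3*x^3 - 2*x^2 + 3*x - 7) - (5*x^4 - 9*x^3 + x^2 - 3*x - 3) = 2*x^4 + 6*x^3 - 3*x^2 + 6*x - 4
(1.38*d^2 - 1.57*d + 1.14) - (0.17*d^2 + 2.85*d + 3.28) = 1.21*d^2 - 4.42*d - 2.14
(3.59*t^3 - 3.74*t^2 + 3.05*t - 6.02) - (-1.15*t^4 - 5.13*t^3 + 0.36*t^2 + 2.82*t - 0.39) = 1.15*t^4 + 8.72*t^3 - 4.1*t^2 + 0.23*t - 5.63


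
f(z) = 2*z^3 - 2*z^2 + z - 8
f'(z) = 6*z^2 - 4*z + 1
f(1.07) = -6.77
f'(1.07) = 3.59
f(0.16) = -7.88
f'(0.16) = 0.51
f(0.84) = -7.39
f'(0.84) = 1.87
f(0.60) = -7.69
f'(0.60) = 0.76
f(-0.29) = -8.51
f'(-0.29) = 2.66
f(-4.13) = -187.13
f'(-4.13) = 119.86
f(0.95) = -7.14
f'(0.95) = 2.62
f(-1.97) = -33.02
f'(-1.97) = 32.17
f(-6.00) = -518.00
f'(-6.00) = 241.00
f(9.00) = 1297.00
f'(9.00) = 451.00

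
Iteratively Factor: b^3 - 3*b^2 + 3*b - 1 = (b - 1)*(b^2 - 2*b + 1) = (b - 1)^2*(b - 1)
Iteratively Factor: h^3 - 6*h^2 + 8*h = (h - 2)*(h^2 - 4*h) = (h - 4)*(h - 2)*(h)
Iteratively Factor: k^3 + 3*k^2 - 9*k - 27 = (k + 3)*(k^2 - 9) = (k + 3)^2*(k - 3)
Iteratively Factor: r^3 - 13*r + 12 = (r - 1)*(r^2 + r - 12) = (r - 1)*(r + 4)*(r - 3)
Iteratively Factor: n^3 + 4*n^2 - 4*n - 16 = (n - 2)*(n^2 + 6*n + 8) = (n - 2)*(n + 4)*(n + 2)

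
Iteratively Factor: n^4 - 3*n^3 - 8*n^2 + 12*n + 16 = (n + 1)*(n^3 - 4*n^2 - 4*n + 16) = (n - 2)*(n + 1)*(n^2 - 2*n - 8) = (n - 4)*(n - 2)*(n + 1)*(n + 2)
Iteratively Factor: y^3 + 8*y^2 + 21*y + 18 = (y + 2)*(y^2 + 6*y + 9) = (y + 2)*(y + 3)*(y + 3)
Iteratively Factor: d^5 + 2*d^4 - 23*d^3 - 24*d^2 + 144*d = (d + 4)*(d^4 - 2*d^3 - 15*d^2 + 36*d) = d*(d + 4)*(d^3 - 2*d^2 - 15*d + 36) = d*(d - 3)*(d + 4)*(d^2 + d - 12) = d*(d - 3)*(d + 4)^2*(d - 3)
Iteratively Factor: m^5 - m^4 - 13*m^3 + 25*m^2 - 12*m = (m - 1)*(m^4 - 13*m^2 + 12*m) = (m - 1)*(m + 4)*(m^3 - 4*m^2 + 3*m) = m*(m - 1)*(m + 4)*(m^2 - 4*m + 3) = m*(m - 1)^2*(m + 4)*(m - 3)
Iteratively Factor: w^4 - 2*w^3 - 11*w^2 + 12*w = (w)*(w^3 - 2*w^2 - 11*w + 12) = w*(w - 1)*(w^2 - w - 12) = w*(w - 1)*(w + 3)*(w - 4)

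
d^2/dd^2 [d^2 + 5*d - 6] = 2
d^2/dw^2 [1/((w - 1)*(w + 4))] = 2*((w - 1)^2 + (w - 1)*(w + 4) + (w + 4)^2)/((w - 1)^3*(w + 4)^3)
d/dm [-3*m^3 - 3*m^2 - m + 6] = -9*m^2 - 6*m - 1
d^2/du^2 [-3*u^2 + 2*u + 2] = -6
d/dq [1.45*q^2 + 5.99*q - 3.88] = 2.9*q + 5.99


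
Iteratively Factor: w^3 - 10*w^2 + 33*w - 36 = (w - 3)*(w^2 - 7*w + 12) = (w - 3)^2*(w - 4)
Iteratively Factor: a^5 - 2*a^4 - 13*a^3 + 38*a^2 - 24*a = (a)*(a^4 - 2*a^3 - 13*a^2 + 38*a - 24) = a*(a - 1)*(a^3 - a^2 - 14*a + 24) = a*(a - 1)*(a + 4)*(a^2 - 5*a + 6) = a*(a - 2)*(a - 1)*(a + 4)*(a - 3)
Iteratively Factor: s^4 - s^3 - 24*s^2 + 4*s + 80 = (s - 2)*(s^3 + s^2 - 22*s - 40) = (s - 5)*(s - 2)*(s^2 + 6*s + 8) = (s - 5)*(s - 2)*(s + 2)*(s + 4)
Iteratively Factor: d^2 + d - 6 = (d + 3)*(d - 2)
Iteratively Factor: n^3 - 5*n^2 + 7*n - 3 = (n - 1)*(n^2 - 4*n + 3) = (n - 1)^2*(n - 3)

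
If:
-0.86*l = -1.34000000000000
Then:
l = 1.56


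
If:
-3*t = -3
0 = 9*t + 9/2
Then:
No Solution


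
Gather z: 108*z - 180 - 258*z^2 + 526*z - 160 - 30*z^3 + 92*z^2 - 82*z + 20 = -30*z^3 - 166*z^2 + 552*z - 320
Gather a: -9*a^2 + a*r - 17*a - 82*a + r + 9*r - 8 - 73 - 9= -9*a^2 + a*(r - 99) + 10*r - 90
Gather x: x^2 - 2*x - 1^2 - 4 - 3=x^2 - 2*x - 8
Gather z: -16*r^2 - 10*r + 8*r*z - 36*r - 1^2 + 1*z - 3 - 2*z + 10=-16*r^2 - 46*r + z*(8*r - 1) + 6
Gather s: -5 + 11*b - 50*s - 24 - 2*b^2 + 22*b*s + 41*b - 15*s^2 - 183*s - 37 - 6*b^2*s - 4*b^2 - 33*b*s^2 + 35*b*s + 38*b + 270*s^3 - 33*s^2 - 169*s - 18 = -6*b^2 + 90*b + 270*s^3 + s^2*(-33*b - 48) + s*(-6*b^2 + 57*b - 402) - 84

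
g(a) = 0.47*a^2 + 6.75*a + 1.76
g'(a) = 0.94*a + 6.75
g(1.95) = 16.71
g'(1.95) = 8.58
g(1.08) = 9.60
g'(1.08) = 7.77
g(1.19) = 10.46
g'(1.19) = 7.87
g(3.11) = 27.30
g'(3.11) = 9.67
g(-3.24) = -15.18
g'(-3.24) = 3.70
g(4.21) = 38.51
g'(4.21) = 10.71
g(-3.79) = -17.07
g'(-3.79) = 3.19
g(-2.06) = -10.15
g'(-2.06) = 4.81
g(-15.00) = 6.26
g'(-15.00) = -7.35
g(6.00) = 59.18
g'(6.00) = 12.39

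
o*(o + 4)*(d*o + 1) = d*o^3 + 4*d*o^2 + o^2 + 4*o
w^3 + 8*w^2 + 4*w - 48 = (w - 2)*(w + 4)*(w + 6)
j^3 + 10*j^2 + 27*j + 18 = (j + 1)*(j + 3)*(j + 6)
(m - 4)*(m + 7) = m^2 + 3*m - 28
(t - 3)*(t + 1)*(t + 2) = t^3 - 7*t - 6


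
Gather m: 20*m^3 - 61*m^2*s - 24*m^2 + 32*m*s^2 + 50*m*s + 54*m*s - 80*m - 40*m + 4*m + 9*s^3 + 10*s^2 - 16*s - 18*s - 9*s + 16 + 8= 20*m^3 + m^2*(-61*s - 24) + m*(32*s^2 + 104*s - 116) + 9*s^3 + 10*s^2 - 43*s + 24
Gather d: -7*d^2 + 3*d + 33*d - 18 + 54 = -7*d^2 + 36*d + 36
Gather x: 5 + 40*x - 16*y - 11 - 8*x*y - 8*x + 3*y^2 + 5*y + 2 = x*(32 - 8*y) + 3*y^2 - 11*y - 4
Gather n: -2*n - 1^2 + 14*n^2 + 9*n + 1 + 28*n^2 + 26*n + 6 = 42*n^2 + 33*n + 6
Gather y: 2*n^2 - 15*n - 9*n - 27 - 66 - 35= 2*n^2 - 24*n - 128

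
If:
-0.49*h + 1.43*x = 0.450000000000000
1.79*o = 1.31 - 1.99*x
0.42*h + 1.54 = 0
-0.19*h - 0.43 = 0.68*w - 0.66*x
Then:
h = -3.67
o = 1.78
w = -0.52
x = -0.94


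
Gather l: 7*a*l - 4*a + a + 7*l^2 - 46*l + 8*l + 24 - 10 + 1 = -3*a + 7*l^2 + l*(7*a - 38) + 15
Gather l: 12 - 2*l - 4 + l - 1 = 7 - l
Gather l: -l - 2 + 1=-l - 1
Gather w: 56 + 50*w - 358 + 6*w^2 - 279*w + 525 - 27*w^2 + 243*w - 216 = -21*w^2 + 14*w + 7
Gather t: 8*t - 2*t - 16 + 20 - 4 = 6*t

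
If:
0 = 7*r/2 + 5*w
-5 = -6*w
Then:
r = -25/21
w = 5/6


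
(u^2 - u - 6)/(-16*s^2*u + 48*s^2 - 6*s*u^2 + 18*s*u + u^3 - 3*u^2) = (-u - 2)/(16*s^2 + 6*s*u - u^2)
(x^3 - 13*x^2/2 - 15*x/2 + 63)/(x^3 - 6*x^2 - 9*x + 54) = (x - 7/2)/(x - 3)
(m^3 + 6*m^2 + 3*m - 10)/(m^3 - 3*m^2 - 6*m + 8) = (m + 5)/(m - 4)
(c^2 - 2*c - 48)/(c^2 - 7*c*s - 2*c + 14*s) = (c^2 - 2*c - 48)/(c^2 - 7*c*s - 2*c + 14*s)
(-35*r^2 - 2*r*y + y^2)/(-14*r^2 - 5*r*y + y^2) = (5*r + y)/(2*r + y)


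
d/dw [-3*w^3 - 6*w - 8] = -9*w^2 - 6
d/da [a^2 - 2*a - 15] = 2*a - 2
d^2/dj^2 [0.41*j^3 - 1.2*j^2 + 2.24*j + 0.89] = 2.46*j - 2.4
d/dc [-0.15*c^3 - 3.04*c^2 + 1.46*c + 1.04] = -0.45*c^2 - 6.08*c + 1.46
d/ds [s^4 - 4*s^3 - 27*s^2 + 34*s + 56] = 4*s^3 - 12*s^2 - 54*s + 34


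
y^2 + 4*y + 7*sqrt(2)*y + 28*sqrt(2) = (y + 4)*(y + 7*sqrt(2))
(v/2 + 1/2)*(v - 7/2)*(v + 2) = v^3/2 - v^2/4 - 17*v/4 - 7/2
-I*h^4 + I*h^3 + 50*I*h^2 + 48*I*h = h*(h - 8)*(h + 6)*(-I*h - I)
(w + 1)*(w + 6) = w^2 + 7*w + 6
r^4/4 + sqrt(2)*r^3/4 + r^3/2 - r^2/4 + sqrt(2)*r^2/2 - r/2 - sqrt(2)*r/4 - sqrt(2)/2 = (r/2 + 1/2)*(r/2 + 1)*(r - 1)*(r + sqrt(2))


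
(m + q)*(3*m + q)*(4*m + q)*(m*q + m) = 12*m^4*q + 12*m^4 + 19*m^3*q^2 + 19*m^3*q + 8*m^2*q^3 + 8*m^2*q^2 + m*q^4 + m*q^3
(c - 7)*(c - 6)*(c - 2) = c^3 - 15*c^2 + 68*c - 84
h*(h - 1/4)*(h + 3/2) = h^3 + 5*h^2/4 - 3*h/8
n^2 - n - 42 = (n - 7)*(n + 6)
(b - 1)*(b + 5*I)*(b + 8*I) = b^3 - b^2 + 13*I*b^2 - 40*b - 13*I*b + 40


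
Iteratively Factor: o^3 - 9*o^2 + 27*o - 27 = (o - 3)*(o^2 - 6*o + 9) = (o - 3)^2*(o - 3)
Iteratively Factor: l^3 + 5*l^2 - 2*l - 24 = (l - 2)*(l^2 + 7*l + 12) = (l - 2)*(l + 3)*(l + 4)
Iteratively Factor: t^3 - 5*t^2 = (t)*(t^2 - 5*t) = t^2*(t - 5)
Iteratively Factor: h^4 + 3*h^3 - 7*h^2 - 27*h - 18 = (h + 2)*(h^3 + h^2 - 9*h - 9) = (h + 2)*(h + 3)*(h^2 - 2*h - 3) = (h + 1)*(h + 2)*(h + 3)*(h - 3)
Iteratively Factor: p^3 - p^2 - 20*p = (p + 4)*(p^2 - 5*p) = p*(p + 4)*(p - 5)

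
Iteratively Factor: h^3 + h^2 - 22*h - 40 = (h - 5)*(h^2 + 6*h + 8) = (h - 5)*(h + 2)*(h + 4)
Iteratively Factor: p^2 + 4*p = (p + 4)*(p)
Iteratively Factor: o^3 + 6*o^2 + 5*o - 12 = (o - 1)*(o^2 + 7*o + 12) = (o - 1)*(o + 3)*(o + 4)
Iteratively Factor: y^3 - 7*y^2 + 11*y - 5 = (y - 5)*(y^2 - 2*y + 1) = (y - 5)*(y - 1)*(y - 1)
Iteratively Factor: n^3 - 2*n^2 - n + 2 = (n - 2)*(n^2 - 1) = (n - 2)*(n + 1)*(n - 1)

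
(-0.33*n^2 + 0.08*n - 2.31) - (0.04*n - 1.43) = -0.33*n^2 + 0.04*n - 0.88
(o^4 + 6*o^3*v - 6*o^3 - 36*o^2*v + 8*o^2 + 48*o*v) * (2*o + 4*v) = 2*o^5 + 16*o^4*v - 12*o^4 + 24*o^3*v^2 - 96*o^3*v + 16*o^3 - 144*o^2*v^2 + 128*o^2*v + 192*o*v^2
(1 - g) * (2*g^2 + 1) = -2*g^3 + 2*g^2 - g + 1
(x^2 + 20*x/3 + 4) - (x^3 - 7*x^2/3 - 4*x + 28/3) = -x^3 + 10*x^2/3 + 32*x/3 - 16/3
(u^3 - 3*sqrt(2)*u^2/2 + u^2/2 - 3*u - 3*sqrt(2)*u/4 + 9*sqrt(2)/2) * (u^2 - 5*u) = u^5 - 9*u^4/2 - 3*sqrt(2)*u^4/2 - 11*u^3/2 + 27*sqrt(2)*u^3/4 + 33*sqrt(2)*u^2/4 + 15*u^2 - 45*sqrt(2)*u/2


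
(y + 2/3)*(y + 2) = y^2 + 8*y/3 + 4/3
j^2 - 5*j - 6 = (j - 6)*(j + 1)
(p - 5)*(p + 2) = p^2 - 3*p - 10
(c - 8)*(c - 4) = c^2 - 12*c + 32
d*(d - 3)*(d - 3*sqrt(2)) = d^3 - 3*sqrt(2)*d^2 - 3*d^2 + 9*sqrt(2)*d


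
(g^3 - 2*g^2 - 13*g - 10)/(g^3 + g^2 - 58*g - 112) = (g^2 - 4*g - 5)/(g^2 - g - 56)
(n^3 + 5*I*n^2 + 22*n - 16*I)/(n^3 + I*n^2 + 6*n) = (n^2 + 7*I*n + 8)/(n*(n + 3*I))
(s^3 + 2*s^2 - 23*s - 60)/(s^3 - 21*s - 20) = (s + 3)/(s + 1)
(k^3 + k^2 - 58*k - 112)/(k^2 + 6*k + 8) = (k^2 - k - 56)/(k + 4)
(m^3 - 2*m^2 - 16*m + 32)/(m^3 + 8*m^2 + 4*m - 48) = (m - 4)/(m + 6)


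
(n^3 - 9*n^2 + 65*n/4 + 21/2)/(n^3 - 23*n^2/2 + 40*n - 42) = (n + 1/2)/(n - 2)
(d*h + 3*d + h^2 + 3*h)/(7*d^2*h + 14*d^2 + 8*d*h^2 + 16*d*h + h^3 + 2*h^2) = (h + 3)/(7*d*h + 14*d + h^2 + 2*h)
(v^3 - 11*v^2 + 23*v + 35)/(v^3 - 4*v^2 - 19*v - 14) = (v - 5)/(v + 2)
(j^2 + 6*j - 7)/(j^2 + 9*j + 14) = (j - 1)/(j + 2)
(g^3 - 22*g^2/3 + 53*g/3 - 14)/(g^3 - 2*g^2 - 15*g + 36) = (g^2 - 13*g/3 + 14/3)/(g^2 + g - 12)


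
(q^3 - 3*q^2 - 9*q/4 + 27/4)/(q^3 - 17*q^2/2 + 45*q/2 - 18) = (q + 3/2)/(q - 4)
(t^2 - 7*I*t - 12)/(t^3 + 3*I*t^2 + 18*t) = (t - 4*I)/(t*(t + 6*I))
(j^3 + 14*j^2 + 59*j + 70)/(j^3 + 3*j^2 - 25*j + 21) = (j^2 + 7*j + 10)/(j^2 - 4*j + 3)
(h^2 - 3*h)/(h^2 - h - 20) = h*(3 - h)/(-h^2 + h + 20)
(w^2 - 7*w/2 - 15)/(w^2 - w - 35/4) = 2*(w - 6)/(2*w - 7)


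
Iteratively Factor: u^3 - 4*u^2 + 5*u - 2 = (u - 1)*(u^2 - 3*u + 2) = (u - 2)*(u - 1)*(u - 1)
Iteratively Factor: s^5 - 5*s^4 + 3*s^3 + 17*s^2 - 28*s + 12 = (s - 3)*(s^4 - 2*s^3 - 3*s^2 + 8*s - 4) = (s - 3)*(s - 1)*(s^3 - s^2 - 4*s + 4) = (s - 3)*(s - 2)*(s - 1)*(s^2 + s - 2) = (s - 3)*(s - 2)*(s - 1)^2*(s + 2)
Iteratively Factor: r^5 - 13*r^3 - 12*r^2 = (r + 3)*(r^4 - 3*r^3 - 4*r^2) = r*(r + 3)*(r^3 - 3*r^2 - 4*r) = r*(r - 4)*(r + 3)*(r^2 + r) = r*(r - 4)*(r + 1)*(r + 3)*(r)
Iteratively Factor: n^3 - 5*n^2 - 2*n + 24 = (n - 3)*(n^2 - 2*n - 8) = (n - 3)*(n + 2)*(n - 4)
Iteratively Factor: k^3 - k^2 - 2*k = (k)*(k^2 - k - 2) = k*(k - 2)*(k + 1)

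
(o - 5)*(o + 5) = o^2 - 25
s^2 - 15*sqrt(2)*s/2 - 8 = (s - 8*sqrt(2))*(s + sqrt(2)/2)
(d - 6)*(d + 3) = d^2 - 3*d - 18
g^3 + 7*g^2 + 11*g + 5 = (g + 1)^2*(g + 5)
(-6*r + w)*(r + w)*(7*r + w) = -42*r^3 - 41*r^2*w + 2*r*w^2 + w^3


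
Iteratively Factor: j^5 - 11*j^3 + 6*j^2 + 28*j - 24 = (j - 2)*(j^4 + 2*j^3 - 7*j^2 - 8*j + 12) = (j - 2)*(j + 3)*(j^3 - j^2 - 4*j + 4) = (j - 2)*(j + 2)*(j + 3)*(j^2 - 3*j + 2) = (j - 2)^2*(j + 2)*(j + 3)*(j - 1)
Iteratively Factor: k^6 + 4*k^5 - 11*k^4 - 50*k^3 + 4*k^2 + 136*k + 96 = (k + 1)*(k^5 + 3*k^4 - 14*k^3 - 36*k^2 + 40*k + 96) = (k - 2)*(k + 1)*(k^4 + 5*k^3 - 4*k^2 - 44*k - 48) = (k - 3)*(k - 2)*(k + 1)*(k^3 + 8*k^2 + 20*k + 16) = (k - 3)*(k - 2)*(k + 1)*(k + 2)*(k^2 + 6*k + 8) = (k - 3)*(k - 2)*(k + 1)*(k + 2)^2*(k + 4)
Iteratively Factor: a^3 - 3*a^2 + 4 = (a - 2)*(a^2 - a - 2) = (a - 2)^2*(a + 1)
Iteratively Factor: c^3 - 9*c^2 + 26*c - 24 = (c - 4)*(c^2 - 5*c + 6) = (c - 4)*(c - 3)*(c - 2)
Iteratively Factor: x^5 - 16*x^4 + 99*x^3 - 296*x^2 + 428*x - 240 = (x - 3)*(x^4 - 13*x^3 + 60*x^2 - 116*x + 80) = (x - 5)*(x - 3)*(x^3 - 8*x^2 + 20*x - 16) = (x - 5)*(x - 3)*(x - 2)*(x^2 - 6*x + 8) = (x - 5)*(x - 4)*(x - 3)*(x - 2)*(x - 2)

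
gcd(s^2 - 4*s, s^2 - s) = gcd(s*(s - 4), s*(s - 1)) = s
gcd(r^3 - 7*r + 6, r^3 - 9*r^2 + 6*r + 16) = r - 2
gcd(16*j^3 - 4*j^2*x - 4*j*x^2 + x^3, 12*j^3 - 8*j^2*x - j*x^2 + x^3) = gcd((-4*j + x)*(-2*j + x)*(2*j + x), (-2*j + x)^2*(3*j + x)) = -2*j + x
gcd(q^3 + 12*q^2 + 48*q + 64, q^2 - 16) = q + 4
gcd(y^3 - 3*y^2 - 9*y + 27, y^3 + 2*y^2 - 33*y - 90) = y + 3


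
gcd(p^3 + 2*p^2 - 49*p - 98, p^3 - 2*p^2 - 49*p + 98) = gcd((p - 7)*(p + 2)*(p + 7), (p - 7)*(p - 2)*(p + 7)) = p^2 - 49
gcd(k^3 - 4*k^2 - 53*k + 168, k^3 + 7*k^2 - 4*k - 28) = k + 7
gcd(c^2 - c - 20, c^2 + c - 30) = c - 5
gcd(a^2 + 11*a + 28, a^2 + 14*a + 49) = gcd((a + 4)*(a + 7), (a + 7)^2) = a + 7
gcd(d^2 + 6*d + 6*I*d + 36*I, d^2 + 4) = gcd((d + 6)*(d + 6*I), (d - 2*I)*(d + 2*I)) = 1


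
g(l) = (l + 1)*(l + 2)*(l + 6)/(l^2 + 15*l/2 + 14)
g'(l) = (-2*l - 15/2)*(l + 1)*(l + 2)*(l + 6)/(l^2 + 15*l/2 + 14)^2 + (l + 1)*(l + 2)/(l^2 + 15*l/2 + 14) + (l + 1)*(l + 6)/(l^2 + 15*l/2 + 14) + (l + 2)*(l + 6)/(l^2 + 15*l/2 + 14)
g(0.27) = 1.12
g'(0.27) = 1.00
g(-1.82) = -0.17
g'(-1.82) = -0.59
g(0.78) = 1.64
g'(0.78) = 1.03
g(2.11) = 3.02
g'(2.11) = 1.05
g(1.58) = 2.47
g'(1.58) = 1.04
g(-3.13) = 21.46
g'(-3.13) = -104.25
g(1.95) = 2.86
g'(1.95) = 1.05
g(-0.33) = 0.55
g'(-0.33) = 0.92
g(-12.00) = -9.71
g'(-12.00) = 1.12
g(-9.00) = -6.11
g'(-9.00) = 1.34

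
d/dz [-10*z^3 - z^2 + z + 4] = -30*z^2 - 2*z + 1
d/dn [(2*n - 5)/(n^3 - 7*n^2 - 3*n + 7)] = (-4*n^3 + 29*n^2 - 70*n - 1)/(n^6 - 14*n^5 + 43*n^4 + 56*n^3 - 89*n^2 - 42*n + 49)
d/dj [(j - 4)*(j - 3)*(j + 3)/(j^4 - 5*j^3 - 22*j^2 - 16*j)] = (-j^6 + 8*j^5 - 15*j^4 - 266*j^3 + 406*j^2 + 1584*j + 576)/(j^2*(j^6 - 10*j^5 - 19*j^4 + 188*j^3 + 644*j^2 + 704*j + 256))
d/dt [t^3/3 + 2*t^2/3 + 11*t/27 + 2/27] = t^2 + 4*t/3 + 11/27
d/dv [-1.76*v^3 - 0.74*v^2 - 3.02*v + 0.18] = -5.28*v^2 - 1.48*v - 3.02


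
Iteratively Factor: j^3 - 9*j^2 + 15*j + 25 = (j - 5)*(j^2 - 4*j - 5) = (j - 5)*(j + 1)*(j - 5)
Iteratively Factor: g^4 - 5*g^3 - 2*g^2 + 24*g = (g - 4)*(g^3 - g^2 - 6*g) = (g - 4)*(g + 2)*(g^2 - 3*g) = g*(g - 4)*(g + 2)*(g - 3)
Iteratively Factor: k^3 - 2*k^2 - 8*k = (k - 4)*(k^2 + 2*k) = (k - 4)*(k + 2)*(k)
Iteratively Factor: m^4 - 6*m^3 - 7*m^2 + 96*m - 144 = (m - 3)*(m^3 - 3*m^2 - 16*m + 48) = (m - 3)*(m + 4)*(m^2 - 7*m + 12) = (m - 4)*(m - 3)*(m + 4)*(m - 3)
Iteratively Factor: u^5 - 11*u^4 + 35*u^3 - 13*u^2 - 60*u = (u + 1)*(u^4 - 12*u^3 + 47*u^2 - 60*u) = (u - 3)*(u + 1)*(u^3 - 9*u^2 + 20*u) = (u - 5)*(u - 3)*(u + 1)*(u^2 - 4*u) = u*(u - 5)*(u - 3)*(u + 1)*(u - 4)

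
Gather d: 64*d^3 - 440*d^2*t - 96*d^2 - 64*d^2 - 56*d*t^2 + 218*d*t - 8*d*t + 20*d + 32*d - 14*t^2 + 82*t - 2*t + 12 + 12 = 64*d^3 + d^2*(-440*t - 160) + d*(-56*t^2 + 210*t + 52) - 14*t^2 + 80*t + 24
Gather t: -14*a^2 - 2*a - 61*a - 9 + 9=-14*a^2 - 63*a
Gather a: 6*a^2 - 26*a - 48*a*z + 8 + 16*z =6*a^2 + a*(-48*z - 26) + 16*z + 8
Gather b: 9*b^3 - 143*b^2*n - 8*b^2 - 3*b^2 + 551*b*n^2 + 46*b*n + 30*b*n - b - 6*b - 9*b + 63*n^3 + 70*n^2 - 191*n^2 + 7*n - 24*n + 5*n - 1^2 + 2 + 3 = 9*b^3 + b^2*(-143*n - 11) + b*(551*n^2 + 76*n - 16) + 63*n^3 - 121*n^2 - 12*n + 4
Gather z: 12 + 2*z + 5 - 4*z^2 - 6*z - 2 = -4*z^2 - 4*z + 15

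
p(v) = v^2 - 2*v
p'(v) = 2*v - 2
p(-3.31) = 17.58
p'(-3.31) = -8.62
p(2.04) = 0.08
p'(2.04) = 2.08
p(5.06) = 15.48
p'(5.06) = 8.12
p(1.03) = -1.00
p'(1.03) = 0.06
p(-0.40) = 0.96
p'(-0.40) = -2.80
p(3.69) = 6.24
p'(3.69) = 5.38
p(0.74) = -0.93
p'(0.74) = -0.52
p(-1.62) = 5.86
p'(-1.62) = -5.24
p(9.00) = 63.00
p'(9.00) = 16.00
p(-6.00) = 48.00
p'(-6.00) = -14.00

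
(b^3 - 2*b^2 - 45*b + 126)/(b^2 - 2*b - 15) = (-b^3 + 2*b^2 + 45*b - 126)/(-b^2 + 2*b + 15)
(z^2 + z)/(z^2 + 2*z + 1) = z/(z + 1)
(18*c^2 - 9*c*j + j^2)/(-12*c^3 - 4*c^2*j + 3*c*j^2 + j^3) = (-18*c^2 + 9*c*j - j^2)/(12*c^3 + 4*c^2*j - 3*c*j^2 - j^3)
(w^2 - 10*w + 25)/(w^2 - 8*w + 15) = (w - 5)/(w - 3)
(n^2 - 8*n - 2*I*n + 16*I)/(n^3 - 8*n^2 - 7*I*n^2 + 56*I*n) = (n - 2*I)/(n*(n - 7*I))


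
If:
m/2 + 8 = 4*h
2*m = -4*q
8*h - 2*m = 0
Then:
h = 4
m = 16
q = -8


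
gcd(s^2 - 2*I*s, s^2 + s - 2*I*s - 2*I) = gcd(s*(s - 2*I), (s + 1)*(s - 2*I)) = s - 2*I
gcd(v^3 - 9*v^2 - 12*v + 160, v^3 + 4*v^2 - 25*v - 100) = v^2 - v - 20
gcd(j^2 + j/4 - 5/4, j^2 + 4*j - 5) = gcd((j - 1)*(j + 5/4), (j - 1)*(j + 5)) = j - 1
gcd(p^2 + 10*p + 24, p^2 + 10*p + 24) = p^2 + 10*p + 24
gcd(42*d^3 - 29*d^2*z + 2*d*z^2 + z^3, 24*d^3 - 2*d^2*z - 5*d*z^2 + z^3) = -3*d + z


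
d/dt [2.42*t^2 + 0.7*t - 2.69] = 4.84*t + 0.7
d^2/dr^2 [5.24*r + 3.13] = 0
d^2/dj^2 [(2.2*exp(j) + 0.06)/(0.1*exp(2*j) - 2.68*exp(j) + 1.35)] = (0.022*exp(4*j) + 0.592*exp(3*j) - 1.83024*exp(2*j) + 8.358144*exp(j) + 4.22658)*exp(j)/(0.001*exp(6*j) - 0.0804*exp(5*j) + 2.19522*exp(4*j) - 21.419632*exp(3*j) + 29.63547*exp(2*j) - 14.6529*exp(j) + 2.460375)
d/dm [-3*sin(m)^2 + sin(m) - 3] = (1 - 6*sin(m))*cos(m)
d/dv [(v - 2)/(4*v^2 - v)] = 2*(-2*v^2 + 8*v - 1)/(v^2*(16*v^2 - 8*v + 1))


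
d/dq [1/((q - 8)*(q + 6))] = 2*(1 - q)/(q^4 - 4*q^3 - 92*q^2 + 192*q + 2304)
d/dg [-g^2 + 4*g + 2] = 4 - 2*g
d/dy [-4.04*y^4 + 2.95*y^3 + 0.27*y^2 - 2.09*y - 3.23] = -16.16*y^3 + 8.85*y^2 + 0.54*y - 2.09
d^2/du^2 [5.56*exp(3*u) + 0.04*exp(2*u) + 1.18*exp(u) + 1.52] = (50.04*exp(2*u) + 0.16*exp(u) + 1.18)*exp(u)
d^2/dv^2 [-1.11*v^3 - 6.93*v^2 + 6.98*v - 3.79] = -6.66*v - 13.86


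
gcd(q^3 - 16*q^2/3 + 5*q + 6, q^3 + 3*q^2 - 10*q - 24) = q - 3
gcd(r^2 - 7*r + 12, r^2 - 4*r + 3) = r - 3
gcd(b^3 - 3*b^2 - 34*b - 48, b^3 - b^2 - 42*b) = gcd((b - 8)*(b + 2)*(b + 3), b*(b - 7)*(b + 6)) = 1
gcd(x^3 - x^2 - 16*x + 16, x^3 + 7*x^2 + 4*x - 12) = x - 1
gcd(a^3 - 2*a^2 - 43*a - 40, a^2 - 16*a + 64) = a - 8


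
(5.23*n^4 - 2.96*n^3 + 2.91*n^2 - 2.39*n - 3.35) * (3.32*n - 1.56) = 17.3636*n^5 - 17.986*n^4 + 14.2788*n^3 - 12.4744*n^2 - 7.3936*n + 5.226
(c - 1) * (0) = 0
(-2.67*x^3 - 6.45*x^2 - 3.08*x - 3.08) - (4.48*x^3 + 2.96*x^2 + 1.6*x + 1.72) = -7.15*x^3 - 9.41*x^2 - 4.68*x - 4.8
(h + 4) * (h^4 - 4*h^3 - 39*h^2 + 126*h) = h^5 - 55*h^3 - 30*h^2 + 504*h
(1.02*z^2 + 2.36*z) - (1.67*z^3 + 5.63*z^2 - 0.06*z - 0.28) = -1.67*z^3 - 4.61*z^2 + 2.42*z + 0.28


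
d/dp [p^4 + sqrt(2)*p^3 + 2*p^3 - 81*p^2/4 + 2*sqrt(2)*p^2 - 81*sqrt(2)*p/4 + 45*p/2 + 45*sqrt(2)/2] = 4*p^3 + 3*sqrt(2)*p^2 + 6*p^2 - 81*p/2 + 4*sqrt(2)*p - 81*sqrt(2)/4 + 45/2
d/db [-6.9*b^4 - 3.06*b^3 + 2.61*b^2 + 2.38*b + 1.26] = -27.6*b^3 - 9.18*b^2 + 5.22*b + 2.38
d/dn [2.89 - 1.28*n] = -1.28000000000000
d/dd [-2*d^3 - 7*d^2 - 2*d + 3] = -6*d^2 - 14*d - 2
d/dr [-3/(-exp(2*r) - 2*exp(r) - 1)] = -6*(exp(r) + 1)*exp(r)/(exp(2*r) + 2*exp(r) + 1)^2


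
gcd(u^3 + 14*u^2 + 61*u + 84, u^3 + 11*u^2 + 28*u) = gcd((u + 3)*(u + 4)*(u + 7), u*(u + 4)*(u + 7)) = u^2 + 11*u + 28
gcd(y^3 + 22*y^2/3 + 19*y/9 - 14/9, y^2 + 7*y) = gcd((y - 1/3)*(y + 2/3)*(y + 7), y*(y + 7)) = y + 7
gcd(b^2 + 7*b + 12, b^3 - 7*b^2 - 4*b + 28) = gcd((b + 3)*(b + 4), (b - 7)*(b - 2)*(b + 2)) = 1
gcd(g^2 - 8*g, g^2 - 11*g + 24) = g - 8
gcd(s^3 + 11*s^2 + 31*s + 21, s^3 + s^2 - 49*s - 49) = s^2 + 8*s + 7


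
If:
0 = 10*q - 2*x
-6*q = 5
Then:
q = -5/6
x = -25/6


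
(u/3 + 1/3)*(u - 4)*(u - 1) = u^3/3 - 4*u^2/3 - u/3 + 4/3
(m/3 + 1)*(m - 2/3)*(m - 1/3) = m^3/3 + 2*m^2/3 - 25*m/27 + 2/9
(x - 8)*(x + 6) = x^2 - 2*x - 48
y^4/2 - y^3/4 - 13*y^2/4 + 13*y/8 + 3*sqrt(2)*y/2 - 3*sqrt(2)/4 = (y/2 + sqrt(2))*(y - 1/2)*(y - 3*sqrt(2)/2)*(y - sqrt(2)/2)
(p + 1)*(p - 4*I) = p^2 + p - 4*I*p - 4*I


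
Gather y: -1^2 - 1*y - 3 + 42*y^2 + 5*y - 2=42*y^2 + 4*y - 6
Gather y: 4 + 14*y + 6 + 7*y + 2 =21*y + 12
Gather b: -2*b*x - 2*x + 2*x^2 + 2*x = -2*b*x + 2*x^2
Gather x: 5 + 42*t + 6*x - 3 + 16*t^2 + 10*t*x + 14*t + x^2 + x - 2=16*t^2 + 56*t + x^2 + x*(10*t + 7)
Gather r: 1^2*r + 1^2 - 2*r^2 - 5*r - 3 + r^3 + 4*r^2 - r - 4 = r^3 + 2*r^2 - 5*r - 6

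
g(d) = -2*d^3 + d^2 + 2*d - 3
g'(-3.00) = -58.00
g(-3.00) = 54.00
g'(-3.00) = -58.00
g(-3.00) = 54.00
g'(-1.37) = -12.00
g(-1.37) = 1.28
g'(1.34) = -6.09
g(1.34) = -3.34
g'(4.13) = -92.08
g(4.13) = -118.57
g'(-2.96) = -56.49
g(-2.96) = 51.71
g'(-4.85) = -148.84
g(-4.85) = 238.99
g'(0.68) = 0.59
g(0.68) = -1.81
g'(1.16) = -3.75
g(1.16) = -2.46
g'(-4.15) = -109.64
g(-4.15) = 148.87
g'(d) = -6*d^2 + 2*d + 2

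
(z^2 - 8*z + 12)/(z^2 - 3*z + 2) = (z - 6)/(z - 1)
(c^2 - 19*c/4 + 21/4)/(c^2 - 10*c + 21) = (c - 7/4)/(c - 7)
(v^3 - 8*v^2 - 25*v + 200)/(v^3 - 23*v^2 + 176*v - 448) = (v^2 - 25)/(v^2 - 15*v + 56)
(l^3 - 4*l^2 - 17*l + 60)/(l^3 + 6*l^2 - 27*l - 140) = (l - 3)/(l + 7)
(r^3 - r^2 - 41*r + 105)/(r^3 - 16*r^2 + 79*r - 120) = (r + 7)/(r - 8)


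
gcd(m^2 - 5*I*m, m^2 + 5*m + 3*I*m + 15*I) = 1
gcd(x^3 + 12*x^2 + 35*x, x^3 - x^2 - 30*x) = x^2 + 5*x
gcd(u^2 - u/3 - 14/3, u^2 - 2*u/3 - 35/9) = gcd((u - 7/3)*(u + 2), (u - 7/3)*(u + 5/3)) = u - 7/3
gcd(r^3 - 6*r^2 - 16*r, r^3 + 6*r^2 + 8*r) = r^2 + 2*r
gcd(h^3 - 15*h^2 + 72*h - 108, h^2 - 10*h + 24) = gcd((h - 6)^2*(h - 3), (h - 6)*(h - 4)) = h - 6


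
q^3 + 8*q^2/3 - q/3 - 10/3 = (q - 1)*(q + 5/3)*(q + 2)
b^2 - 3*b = b*(b - 3)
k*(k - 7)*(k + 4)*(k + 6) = k^4 + 3*k^3 - 46*k^2 - 168*k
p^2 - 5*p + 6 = (p - 3)*(p - 2)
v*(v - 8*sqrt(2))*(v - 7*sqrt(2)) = v^3 - 15*sqrt(2)*v^2 + 112*v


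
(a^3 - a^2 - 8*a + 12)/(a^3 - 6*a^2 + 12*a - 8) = (a + 3)/(a - 2)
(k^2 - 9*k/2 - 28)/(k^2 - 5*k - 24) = (k + 7/2)/(k + 3)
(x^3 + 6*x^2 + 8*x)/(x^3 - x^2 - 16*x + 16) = x*(x + 2)/(x^2 - 5*x + 4)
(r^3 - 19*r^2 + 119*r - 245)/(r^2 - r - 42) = (r^2 - 12*r + 35)/(r + 6)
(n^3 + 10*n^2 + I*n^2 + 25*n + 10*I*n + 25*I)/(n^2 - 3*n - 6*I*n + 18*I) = (n^3 + n^2*(10 + I) + n*(25 + 10*I) + 25*I)/(n^2 + n*(-3 - 6*I) + 18*I)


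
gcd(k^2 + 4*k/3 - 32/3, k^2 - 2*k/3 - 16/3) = k - 8/3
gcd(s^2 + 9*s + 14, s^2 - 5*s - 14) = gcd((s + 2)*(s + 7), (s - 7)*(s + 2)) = s + 2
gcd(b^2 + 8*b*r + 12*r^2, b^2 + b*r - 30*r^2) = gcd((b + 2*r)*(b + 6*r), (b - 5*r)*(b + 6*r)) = b + 6*r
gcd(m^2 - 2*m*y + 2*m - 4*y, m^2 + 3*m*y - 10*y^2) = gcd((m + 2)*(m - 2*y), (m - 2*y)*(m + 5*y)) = -m + 2*y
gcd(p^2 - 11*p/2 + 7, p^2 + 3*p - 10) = p - 2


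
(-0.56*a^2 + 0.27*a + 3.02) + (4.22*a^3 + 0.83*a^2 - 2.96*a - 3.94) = 4.22*a^3 + 0.27*a^2 - 2.69*a - 0.92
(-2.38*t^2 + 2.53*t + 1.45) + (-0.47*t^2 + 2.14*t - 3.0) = -2.85*t^2 + 4.67*t - 1.55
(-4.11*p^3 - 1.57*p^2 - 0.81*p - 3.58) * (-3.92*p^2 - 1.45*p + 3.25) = 16.1112*p^5 + 12.1139*p^4 - 7.9058*p^3 + 10.1056*p^2 + 2.5585*p - 11.635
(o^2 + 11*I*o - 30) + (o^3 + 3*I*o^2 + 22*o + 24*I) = o^3 + o^2 + 3*I*o^2 + 22*o + 11*I*o - 30 + 24*I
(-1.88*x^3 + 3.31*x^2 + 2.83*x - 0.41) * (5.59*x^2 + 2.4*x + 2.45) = -10.5092*x^5 + 13.9909*x^4 + 19.1577*x^3 + 12.6096*x^2 + 5.9495*x - 1.0045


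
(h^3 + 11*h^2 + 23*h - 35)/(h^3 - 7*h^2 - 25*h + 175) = (h^2 + 6*h - 7)/(h^2 - 12*h + 35)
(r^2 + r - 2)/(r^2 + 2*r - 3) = (r + 2)/(r + 3)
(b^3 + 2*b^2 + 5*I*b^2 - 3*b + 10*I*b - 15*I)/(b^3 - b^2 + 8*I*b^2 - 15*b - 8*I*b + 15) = (b + 3)/(b + 3*I)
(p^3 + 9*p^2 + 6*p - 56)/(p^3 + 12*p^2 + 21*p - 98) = (p + 4)/(p + 7)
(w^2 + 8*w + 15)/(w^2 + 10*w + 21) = (w + 5)/(w + 7)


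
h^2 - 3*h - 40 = (h - 8)*(h + 5)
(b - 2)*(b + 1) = b^2 - b - 2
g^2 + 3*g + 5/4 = (g + 1/2)*(g + 5/2)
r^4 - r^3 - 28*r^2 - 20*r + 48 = (r - 6)*(r - 1)*(r + 2)*(r + 4)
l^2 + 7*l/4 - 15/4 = (l - 5/4)*(l + 3)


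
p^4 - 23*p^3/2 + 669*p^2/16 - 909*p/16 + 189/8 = (p - 6)*(p - 3)*(p - 7/4)*(p - 3/4)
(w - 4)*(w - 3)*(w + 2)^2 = w^4 - 3*w^3 - 12*w^2 + 20*w + 48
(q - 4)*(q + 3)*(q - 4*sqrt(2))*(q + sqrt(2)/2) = q^4 - 7*sqrt(2)*q^3/2 - q^3 - 16*q^2 + 7*sqrt(2)*q^2/2 + 4*q + 42*sqrt(2)*q + 48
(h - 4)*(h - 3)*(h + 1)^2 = h^4 - 5*h^3 - h^2 + 17*h + 12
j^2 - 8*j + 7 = (j - 7)*(j - 1)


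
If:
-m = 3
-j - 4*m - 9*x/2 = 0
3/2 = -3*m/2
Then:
No Solution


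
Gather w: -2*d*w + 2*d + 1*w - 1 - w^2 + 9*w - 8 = 2*d - w^2 + w*(10 - 2*d) - 9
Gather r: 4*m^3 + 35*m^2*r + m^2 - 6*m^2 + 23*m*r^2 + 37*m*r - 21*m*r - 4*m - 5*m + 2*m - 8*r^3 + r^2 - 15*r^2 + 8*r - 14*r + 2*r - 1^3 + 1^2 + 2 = 4*m^3 - 5*m^2 - 7*m - 8*r^3 + r^2*(23*m - 14) + r*(35*m^2 + 16*m - 4) + 2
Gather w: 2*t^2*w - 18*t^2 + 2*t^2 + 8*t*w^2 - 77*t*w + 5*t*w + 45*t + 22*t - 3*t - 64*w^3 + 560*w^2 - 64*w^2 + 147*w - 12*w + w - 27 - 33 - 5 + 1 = -16*t^2 + 64*t - 64*w^3 + w^2*(8*t + 496) + w*(2*t^2 - 72*t + 136) - 64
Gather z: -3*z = -3*z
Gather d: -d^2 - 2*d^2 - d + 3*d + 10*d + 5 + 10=-3*d^2 + 12*d + 15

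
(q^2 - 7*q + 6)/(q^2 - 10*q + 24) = (q - 1)/(q - 4)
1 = 1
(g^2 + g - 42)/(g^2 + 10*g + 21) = (g - 6)/(g + 3)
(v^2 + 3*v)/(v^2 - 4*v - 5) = v*(v + 3)/(v^2 - 4*v - 5)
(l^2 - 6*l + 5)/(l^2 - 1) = (l - 5)/(l + 1)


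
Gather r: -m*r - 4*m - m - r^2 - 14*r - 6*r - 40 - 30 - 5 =-5*m - r^2 + r*(-m - 20) - 75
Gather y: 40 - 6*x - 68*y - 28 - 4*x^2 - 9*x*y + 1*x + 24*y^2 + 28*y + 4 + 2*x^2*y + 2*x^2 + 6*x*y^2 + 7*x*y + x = -2*x^2 - 4*x + y^2*(6*x + 24) + y*(2*x^2 - 2*x - 40) + 16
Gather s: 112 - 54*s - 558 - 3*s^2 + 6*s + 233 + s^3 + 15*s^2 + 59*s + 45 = s^3 + 12*s^2 + 11*s - 168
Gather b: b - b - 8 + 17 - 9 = 0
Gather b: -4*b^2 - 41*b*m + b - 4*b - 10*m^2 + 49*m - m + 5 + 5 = -4*b^2 + b*(-41*m - 3) - 10*m^2 + 48*m + 10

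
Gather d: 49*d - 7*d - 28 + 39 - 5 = 42*d + 6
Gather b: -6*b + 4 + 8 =12 - 6*b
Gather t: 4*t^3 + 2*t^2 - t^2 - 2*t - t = 4*t^3 + t^2 - 3*t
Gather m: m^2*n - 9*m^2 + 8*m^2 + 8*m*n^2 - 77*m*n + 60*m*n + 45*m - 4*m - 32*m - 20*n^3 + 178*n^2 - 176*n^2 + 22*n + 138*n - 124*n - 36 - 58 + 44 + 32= m^2*(n - 1) + m*(8*n^2 - 17*n + 9) - 20*n^3 + 2*n^2 + 36*n - 18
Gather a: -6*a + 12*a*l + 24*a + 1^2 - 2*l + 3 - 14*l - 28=a*(12*l + 18) - 16*l - 24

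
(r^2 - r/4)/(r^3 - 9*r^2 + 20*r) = (r - 1/4)/(r^2 - 9*r + 20)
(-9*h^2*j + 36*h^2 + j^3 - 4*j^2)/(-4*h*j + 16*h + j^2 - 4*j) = (9*h^2 - j^2)/(4*h - j)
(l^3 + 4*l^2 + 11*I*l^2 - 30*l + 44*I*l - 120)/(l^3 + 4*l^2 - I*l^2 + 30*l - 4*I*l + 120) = (l + 6*I)/(l - 6*I)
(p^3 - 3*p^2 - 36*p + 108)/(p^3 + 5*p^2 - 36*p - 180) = (p - 3)/(p + 5)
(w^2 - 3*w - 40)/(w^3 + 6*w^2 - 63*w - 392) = (w + 5)/(w^2 + 14*w + 49)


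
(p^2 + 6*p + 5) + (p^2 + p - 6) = 2*p^2 + 7*p - 1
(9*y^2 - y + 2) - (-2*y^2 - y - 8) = 11*y^2 + 10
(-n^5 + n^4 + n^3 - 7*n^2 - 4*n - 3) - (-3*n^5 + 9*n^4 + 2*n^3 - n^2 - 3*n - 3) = 2*n^5 - 8*n^4 - n^3 - 6*n^2 - n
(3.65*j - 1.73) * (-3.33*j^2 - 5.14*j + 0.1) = -12.1545*j^3 - 13.0001*j^2 + 9.2572*j - 0.173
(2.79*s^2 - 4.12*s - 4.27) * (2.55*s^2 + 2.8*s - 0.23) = 7.1145*s^4 - 2.694*s^3 - 23.0662*s^2 - 11.0084*s + 0.9821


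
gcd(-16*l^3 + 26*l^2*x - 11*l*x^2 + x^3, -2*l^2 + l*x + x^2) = -l + x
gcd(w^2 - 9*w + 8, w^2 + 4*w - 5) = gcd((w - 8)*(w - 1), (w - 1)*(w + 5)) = w - 1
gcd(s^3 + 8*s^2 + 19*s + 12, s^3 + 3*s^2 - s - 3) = s^2 + 4*s + 3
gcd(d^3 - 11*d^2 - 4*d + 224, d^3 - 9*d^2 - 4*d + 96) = d - 8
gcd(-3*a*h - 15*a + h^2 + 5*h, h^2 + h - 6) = 1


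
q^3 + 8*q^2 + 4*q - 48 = (q - 2)*(q + 4)*(q + 6)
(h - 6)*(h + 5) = h^2 - h - 30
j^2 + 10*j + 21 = (j + 3)*(j + 7)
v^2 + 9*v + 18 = (v + 3)*(v + 6)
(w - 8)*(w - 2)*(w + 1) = w^3 - 9*w^2 + 6*w + 16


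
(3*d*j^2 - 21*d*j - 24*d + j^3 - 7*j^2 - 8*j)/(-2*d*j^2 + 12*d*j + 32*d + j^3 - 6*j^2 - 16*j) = (-3*d*j - 3*d - j^2 - j)/(2*d*j + 4*d - j^2 - 2*j)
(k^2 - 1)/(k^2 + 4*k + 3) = (k - 1)/(k + 3)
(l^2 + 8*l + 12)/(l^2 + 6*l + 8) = (l + 6)/(l + 4)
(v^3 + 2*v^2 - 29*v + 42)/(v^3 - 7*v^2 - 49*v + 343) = (v^2 - 5*v + 6)/(v^2 - 14*v + 49)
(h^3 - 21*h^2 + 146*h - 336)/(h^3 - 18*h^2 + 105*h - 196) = (h^2 - 14*h + 48)/(h^2 - 11*h + 28)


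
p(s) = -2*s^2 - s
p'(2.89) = -12.56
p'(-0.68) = 1.72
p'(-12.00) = 47.00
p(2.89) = -19.59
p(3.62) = -29.83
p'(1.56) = -7.24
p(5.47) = -65.31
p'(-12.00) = 47.00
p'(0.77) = -4.08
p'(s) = -4*s - 1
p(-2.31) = -8.36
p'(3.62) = -15.48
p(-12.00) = -276.00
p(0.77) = -1.96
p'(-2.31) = 8.24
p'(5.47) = -22.88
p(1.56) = -6.43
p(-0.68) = -0.24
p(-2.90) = -13.92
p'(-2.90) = 10.60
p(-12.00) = -276.00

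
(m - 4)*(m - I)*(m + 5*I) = m^3 - 4*m^2 + 4*I*m^2 + 5*m - 16*I*m - 20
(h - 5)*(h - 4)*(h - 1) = h^3 - 10*h^2 + 29*h - 20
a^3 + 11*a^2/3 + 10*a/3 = a*(a + 5/3)*(a + 2)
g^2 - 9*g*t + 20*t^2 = (g - 5*t)*(g - 4*t)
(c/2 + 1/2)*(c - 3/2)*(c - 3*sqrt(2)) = c^3/2 - 3*sqrt(2)*c^2/2 - c^2/4 - 3*c/4 + 3*sqrt(2)*c/4 + 9*sqrt(2)/4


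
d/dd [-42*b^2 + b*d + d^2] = b + 2*d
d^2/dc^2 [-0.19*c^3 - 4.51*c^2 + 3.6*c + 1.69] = -1.14*c - 9.02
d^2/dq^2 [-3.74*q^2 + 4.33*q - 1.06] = -7.48000000000000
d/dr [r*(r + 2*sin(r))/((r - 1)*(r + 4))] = (-r*(r - 1)*(r + 2*sin(r)) - r*(r + 4)*(r + 2*sin(r)) + 2*(r - 1)*(r + 4)*(r*cos(r) + r + sin(r)))/((r - 1)^2*(r + 4)^2)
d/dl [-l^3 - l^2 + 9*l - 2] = -3*l^2 - 2*l + 9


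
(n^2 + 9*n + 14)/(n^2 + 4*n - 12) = (n^2 + 9*n + 14)/(n^2 + 4*n - 12)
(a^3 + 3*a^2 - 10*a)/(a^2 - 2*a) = a + 5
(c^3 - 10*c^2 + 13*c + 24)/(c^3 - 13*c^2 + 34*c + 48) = (c - 3)/(c - 6)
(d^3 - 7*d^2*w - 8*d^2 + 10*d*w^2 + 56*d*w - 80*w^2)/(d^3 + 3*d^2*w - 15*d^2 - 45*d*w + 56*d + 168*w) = (d^2 - 7*d*w + 10*w^2)/(d^2 + 3*d*w - 7*d - 21*w)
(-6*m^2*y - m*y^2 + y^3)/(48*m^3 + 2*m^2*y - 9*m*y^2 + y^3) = y/(-8*m + y)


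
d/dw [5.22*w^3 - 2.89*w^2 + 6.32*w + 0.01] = 15.66*w^2 - 5.78*w + 6.32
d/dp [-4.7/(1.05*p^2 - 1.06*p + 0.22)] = (9.87*p - 4.982)/(1.05*p^2 - 1.06*p + 0.22)^2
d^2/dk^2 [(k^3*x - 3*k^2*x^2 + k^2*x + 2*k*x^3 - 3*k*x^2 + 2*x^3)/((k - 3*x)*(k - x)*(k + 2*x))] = 2*x*(k^3*x - k^3 - 18*k^2*x^2 + 6*k^2*x + 36*k*x^3 - 24*k*x^2 - 48*x^4 + 20*x^3)/(-k^6 + 3*k^5*x + 15*k^4*x^2 - 35*k^3*x^3 - 90*k^2*x^4 + 108*k*x^5 + 216*x^6)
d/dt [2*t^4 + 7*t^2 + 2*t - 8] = 8*t^3 + 14*t + 2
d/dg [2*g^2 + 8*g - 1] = 4*g + 8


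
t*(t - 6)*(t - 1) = t^3 - 7*t^2 + 6*t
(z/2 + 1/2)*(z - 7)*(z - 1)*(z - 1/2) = z^4/2 - 15*z^3/4 + 5*z^2/4 + 15*z/4 - 7/4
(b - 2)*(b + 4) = b^2 + 2*b - 8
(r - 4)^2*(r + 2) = r^3 - 6*r^2 + 32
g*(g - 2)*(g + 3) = g^3 + g^2 - 6*g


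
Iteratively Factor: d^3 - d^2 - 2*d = (d - 2)*(d^2 + d) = d*(d - 2)*(d + 1)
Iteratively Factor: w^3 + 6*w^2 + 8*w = (w)*(w^2 + 6*w + 8) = w*(w + 2)*(w + 4)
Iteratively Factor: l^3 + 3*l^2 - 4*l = (l)*(l^2 + 3*l - 4) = l*(l - 1)*(l + 4)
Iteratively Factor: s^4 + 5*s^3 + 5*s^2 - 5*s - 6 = (s - 1)*(s^3 + 6*s^2 + 11*s + 6) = (s - 1)*(s + 3)*(s^2 + 3*s + 2) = (s - 1)*(s + 1)*(s + 3)*(s + 2)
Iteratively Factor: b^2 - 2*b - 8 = (b + 2)*(b - 4)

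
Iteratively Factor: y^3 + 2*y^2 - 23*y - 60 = (y - 5)*(y^2 + 7*y + 12) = (y - 5)*(y + 3)*(y + 4)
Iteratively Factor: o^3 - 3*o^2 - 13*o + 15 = (o - 5)*(o^2 + 2*o - 3) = (o - 5)*(o - 1)*(o + 3)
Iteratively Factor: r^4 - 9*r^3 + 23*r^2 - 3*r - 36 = (r - 4)*(r^3 - 5*r^2 + 3*r + 9) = (r - 4)*(r - 3)*(r^2 - 2*r - 3) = (r - 4)*(r - 3)^2*(r + 1)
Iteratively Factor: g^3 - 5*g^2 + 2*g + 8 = (g - 4)*(g^2 - g - 2) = (g - 4)*(g - 2)*(g + 1)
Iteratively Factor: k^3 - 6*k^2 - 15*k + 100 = (k - 5)*(k^2 - k - 20) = (k - 5)*(k + 4)*(k - 5)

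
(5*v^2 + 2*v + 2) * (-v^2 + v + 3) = -5*v^4 + 3*v^3 + 15*v^2 + 8*v + 6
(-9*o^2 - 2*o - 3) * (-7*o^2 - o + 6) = 63*o^4 + 23*o^3 - 31*o^2 - 9*o - 18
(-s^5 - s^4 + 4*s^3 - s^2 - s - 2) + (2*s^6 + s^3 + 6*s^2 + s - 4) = 2*s^6 - s^5 - s^4 + 5*s^3 + 5*s^2 - 6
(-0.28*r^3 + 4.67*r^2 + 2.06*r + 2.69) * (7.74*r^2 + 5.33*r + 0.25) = -2.1672*r^5 + 34.6534*r^4 + 40.7655*r^3 + 32.9679*r^2 + 14.8527*r + 0.6725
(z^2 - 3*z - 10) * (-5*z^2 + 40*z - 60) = -5*z^4 + 55*z^3 - 130*z^2 - 220*z + 600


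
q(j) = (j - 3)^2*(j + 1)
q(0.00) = 9.00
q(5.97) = 61.48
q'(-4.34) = 102.91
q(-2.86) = -63.87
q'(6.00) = 51.00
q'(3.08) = 0.66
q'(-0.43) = 7.85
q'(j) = (j - 3)^2 + (j + 1)*(2*j - 6)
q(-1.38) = -7.29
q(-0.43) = 6.71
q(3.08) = 0.03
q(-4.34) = -179.94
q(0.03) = 9.09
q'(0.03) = 2.70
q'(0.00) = 3.00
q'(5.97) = 50.22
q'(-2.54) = 47.75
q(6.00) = 63.00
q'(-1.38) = 22.51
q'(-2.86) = 56.14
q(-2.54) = -47.27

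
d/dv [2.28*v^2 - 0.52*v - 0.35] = 4.56*v - 0.52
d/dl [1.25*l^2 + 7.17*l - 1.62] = 2.5*l + 7.17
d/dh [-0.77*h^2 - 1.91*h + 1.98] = -1.54*h - 1.91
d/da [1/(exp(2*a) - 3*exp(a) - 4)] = (3 - 2*exp(a))*exp(a)/(-exp(2*a) + 3*exp(a) + 4)^2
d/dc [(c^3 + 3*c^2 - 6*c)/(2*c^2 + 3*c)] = (2*c^2 + 6*c + 21)/(4*c^2 + 12*c + 9)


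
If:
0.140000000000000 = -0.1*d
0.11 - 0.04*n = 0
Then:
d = -1.40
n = 2.75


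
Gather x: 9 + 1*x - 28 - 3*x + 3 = -2*x - 16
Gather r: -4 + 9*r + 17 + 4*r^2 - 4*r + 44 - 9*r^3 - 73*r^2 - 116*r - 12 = -9*r^3 - 69*r^2 - 111*r + 45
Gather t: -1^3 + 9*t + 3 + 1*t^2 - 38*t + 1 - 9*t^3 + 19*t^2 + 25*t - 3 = -9*t^3 + 20*t^2 - 4*t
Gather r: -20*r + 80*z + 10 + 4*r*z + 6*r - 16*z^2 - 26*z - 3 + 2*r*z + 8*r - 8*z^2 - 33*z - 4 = r*(6*z - 6) - 24*z^2 + 21*z + 3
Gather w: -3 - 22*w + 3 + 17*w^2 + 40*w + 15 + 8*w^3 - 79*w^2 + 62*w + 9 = 8*w^3 - 62*w^2 + 80*w + 24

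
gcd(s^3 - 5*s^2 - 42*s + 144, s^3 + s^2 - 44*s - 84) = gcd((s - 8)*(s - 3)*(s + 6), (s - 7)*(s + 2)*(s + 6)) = s + 6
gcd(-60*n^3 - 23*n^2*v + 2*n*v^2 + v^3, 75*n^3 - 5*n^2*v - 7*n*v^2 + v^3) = -15*n^2 - 2*n*v + v^2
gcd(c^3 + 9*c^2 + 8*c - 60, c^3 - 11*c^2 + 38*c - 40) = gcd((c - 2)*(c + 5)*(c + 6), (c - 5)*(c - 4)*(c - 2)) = c - 2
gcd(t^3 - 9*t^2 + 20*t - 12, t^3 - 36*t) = t - 6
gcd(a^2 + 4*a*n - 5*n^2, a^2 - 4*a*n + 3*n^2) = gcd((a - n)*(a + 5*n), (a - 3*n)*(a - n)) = a - n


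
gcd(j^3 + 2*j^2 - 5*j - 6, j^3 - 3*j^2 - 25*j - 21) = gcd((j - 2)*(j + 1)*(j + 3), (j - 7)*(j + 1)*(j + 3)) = j^2 + 4*j + 3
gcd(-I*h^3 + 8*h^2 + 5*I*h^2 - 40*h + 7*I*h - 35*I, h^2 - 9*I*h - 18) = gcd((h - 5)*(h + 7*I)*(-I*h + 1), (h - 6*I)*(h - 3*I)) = 1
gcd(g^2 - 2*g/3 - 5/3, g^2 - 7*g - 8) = g + 1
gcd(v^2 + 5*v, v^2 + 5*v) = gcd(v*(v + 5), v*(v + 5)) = v^2 + 5*v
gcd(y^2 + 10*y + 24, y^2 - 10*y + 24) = 1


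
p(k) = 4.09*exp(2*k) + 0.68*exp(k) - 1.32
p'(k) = 8.18*exp(2*k) + 0.68*exp(k) = (8.18*exp(k) + 0.68)*exp(k)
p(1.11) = 38.40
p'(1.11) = 77.38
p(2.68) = 878.64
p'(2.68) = 1750.01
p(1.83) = 161.86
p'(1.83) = 322.12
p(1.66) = 115.39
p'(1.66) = 229.84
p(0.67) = 15.63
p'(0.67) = 32.57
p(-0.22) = 1.86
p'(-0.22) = 5.81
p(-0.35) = 1.19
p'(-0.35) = 4.54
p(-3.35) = -1.29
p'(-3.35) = 0.03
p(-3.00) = -1.28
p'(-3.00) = 0.05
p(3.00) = 1662.36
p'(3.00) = 3313.71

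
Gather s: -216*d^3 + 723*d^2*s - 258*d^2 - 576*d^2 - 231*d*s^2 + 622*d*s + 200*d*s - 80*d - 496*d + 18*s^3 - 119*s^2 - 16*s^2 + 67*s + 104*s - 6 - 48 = -216*d^3 - 834*d^2 - 576*d + 18*s^3 + s^2*(-231*d - 135) + s*(723*d^2 + 822*d + 171) - 54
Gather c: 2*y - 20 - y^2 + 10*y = -y^2 + 12*y - 20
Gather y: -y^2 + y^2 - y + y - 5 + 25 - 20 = 0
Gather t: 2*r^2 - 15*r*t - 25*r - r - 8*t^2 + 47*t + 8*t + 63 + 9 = 2*r^2 - 26*r - 8*t^2 + t*(55 - 15*r) + 72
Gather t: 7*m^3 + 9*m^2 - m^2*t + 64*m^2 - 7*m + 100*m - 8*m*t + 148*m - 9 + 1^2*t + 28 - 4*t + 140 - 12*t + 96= 7*m^3 + 73*m^2 + 241*m + t*(-m^2 - 8*m - 15) + 255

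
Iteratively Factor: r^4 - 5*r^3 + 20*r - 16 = (r - 4)*(r^3 - r^2 - 4*r + 4) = (r - 4)*(r - 1)*(r^2 - 4) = (r - 4)*(r - 2)*(r - 1)*(r + 2)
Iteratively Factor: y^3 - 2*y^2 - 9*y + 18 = (y - 3)*(y^2 + y - 6) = (y - 3)*(y + 3)*(y - 2)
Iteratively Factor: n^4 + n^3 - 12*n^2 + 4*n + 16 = (n - 2)*(n^3 + 3*n^2 - 6*n - 8) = (n - 2)^2*(n^2 + 5*n + 4) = (n - 2)^2*(n + 1)*(n + 4)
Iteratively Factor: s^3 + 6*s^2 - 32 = (s + 4)*(s^2 + 2*s - 8) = (s - 2)*(s + 4)*(s + 4)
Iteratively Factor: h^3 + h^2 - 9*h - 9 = (h - 3)*(h^2 + 4*h + 3) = (h - 3)*(h + 3)*(h + 1)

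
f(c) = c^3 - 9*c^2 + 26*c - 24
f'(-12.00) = 674.00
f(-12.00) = -3360.00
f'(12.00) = 242.00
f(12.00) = 720.00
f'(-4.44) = 165.06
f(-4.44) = -404.39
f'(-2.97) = 105.92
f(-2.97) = -206.81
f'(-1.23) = 52.68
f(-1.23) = -71.46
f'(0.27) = 21.36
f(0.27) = -17.62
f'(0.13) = 23.71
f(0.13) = -20.77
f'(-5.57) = 219.33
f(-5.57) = -620.85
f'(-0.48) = 35.33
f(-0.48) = -38.66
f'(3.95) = 1.71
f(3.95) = -0.09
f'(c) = 3*c^2 - 18*c + 26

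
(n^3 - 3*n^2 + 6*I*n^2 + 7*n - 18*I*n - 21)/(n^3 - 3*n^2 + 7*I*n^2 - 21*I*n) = (n - I)/n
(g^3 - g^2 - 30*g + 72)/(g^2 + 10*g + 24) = (g^2 - 7*g + 12)/(g + 4)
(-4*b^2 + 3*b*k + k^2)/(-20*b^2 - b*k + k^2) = (b - k)/(5*b - k)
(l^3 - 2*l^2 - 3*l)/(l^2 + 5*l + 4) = l*(l - 3)/(l + 4)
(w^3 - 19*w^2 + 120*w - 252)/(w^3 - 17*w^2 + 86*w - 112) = (w^2 - 12*w + 36)/(w^2 - 10*w + 16)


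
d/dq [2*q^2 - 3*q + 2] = 4*q - 3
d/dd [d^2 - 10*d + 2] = 2*d - 10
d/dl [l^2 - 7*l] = 2*l - 7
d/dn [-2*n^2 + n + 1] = 1 - 4*n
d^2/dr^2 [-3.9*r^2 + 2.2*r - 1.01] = -7.80000000000000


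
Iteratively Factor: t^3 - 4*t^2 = (t)*(t^2 - 4*t) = t*(t - 4)*(t)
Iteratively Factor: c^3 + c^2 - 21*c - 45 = (c + 3)*(c^2 - 2*c - 15) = (c - 5)*(c + 3)*(c + 3)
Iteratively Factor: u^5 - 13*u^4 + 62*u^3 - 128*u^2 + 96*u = (u - 2)*(u^4 - 11*u^3 + 40*u^2 - 48*u) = (u - 4)*(u - 2)*(u^3 - 7*u^2 + 12*u) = (u - 4)^2*(u - 2)*(u^2 - 3*u) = u*(u - 4)^2*(u - 2)*(u - 3)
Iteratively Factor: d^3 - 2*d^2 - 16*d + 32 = (d - 4)*(d^2 + 2*d - 8) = (d - 4)*(d + 4)*(d - 2)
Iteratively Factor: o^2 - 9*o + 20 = (o - 4)*(o - 5)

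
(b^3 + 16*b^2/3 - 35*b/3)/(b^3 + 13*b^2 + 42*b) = (b - 5/3)/(b + 6)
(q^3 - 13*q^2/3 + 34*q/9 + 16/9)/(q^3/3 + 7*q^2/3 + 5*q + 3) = (9*q^3 - 39*q^2 + 34*q + 16)/(3*(q^3 + 7*q^2 + 15*q + 9))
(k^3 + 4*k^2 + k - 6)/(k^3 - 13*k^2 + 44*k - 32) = (k^2 + 5*k + 6)/(k^2 - 12*k + 32)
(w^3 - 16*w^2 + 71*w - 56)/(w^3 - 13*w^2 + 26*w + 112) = (w - 1)/(w + 2)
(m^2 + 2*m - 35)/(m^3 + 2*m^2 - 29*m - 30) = (m + 7)/(m^2 + 7*m + 6)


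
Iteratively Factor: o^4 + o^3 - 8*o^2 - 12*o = (o + 2)*(o^3 - o^2 - 6*o) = (o + 2)^2*(o^2 - 3*o) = (o - 3)*(o + 2)^2*(o)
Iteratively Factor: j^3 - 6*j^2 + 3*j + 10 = (j - 5)*(j^2 - j - 2) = (j - 5)*(j - 2)*(j + 1)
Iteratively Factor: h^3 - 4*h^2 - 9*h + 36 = (h - 3)*(h^2 - h - 12) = (h - 4)*(h - 3)*(h + 3)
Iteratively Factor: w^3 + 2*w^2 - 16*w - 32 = (w + 2)*(w^2 - 16) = (w - 4)*(w + 2)*(w + 4)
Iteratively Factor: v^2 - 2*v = (v)*(v - 2)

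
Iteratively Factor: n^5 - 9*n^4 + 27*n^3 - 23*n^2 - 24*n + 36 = (n - 2)*(n^4 - 7*n^3 + 13*n^2 + 3*n - 18) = (n - 2)^2*(n^3 - 5*n^2 + 3*n + 9) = (n - 3)*(n - 2)^2*(n^2 - 2*n - 3) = (n - 3)*(n - 2)^2*(n + 1)*(n - 3)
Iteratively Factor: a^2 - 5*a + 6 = (a - 3)*(a - 2)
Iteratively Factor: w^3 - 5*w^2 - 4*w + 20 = (w - 5)*(w^2 - 4) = (w - 5)*(w - 2)*(w + 2)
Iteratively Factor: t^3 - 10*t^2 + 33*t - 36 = (t - 3)*(t^2 - 7*t + 12) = (t - 4)*(t - 3)*(t - 3)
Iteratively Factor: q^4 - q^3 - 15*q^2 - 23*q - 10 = (q - 5)*(q^3 + 4*q^2 + 5*q + 2) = (q - 5)*(q + 1)*(q^2 + 3*q + 2) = (q - 5)*(q + 1)*(q + 2)*(q + 1)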